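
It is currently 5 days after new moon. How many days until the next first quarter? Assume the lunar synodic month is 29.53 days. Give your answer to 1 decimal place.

First quarter occurs at elongation 90°, i.e. at age 29.53 × 90/360 = 7.383 d.
So 2.383 days remain (7.383 − 5).

2.4 days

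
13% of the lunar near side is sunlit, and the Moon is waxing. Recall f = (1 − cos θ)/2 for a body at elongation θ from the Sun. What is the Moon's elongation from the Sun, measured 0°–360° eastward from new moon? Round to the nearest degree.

cos θ = 1 − 2f = 0.740, giving a principal value of 42.3°.
Waxing ⇒ before full, so θ = 42.3°.

42°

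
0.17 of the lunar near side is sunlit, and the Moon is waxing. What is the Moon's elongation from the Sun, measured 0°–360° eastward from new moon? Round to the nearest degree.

49°

From f = (1 − cos θ)/2: cos θ = 1 − 2×0.17 = 0.660; arccos → 48.7°.
The Moon is waxing (0°–180°), so θ = 48.7° directly.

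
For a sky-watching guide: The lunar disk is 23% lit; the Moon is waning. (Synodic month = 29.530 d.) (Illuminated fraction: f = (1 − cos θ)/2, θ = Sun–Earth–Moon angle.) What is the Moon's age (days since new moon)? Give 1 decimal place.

24.8 days

Invert f = (1 − cos θ)/2 to get cos θ = 1 − 2(0.23) = 0.540, hence θ₀ = arccos 0.540 = 57.3°.
Waning ⇒ past full, so θ = 360° − 57.3° = 302.7°.
At 360°/29.530 d per day, 302.7° corresponds to 24.83 days.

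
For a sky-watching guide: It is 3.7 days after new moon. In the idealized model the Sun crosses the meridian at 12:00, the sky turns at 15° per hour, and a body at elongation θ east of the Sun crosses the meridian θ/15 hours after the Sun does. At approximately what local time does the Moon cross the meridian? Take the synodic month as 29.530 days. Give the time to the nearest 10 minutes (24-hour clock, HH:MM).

The Moon has covered 3.7/29.530 of its cycle, so θ ≈ 360° × 3.7/29.530 = 45.1°.
At 15° of sky rotation per hour, 45.1° corresponds to a 3.01 h lag.
12:00 + 3.007 h ≈ 15:00 → 15:00 to the nearest ten minutes.

15:00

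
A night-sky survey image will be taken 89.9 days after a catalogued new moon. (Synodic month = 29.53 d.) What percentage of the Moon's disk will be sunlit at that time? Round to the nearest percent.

2%

89.9/29.53 = 3.044 lunations, so 3 complete cycles and 1.31 d into the next.
Elongation θ = 360° × 1.31/29.53 ≈ 16.0°.
cos 16.0° = 0.961, so f = (1 − 0.961)/2 = 0.019, so 2%.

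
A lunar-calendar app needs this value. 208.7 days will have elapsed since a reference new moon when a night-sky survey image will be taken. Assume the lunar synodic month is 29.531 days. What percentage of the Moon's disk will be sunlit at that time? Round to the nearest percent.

208.7/29.531 = 7.067 lunations, so 7 complete cycles and 1.98 d into the next.
Elongation θ = 360° × 1.98/29.531 ≈ 24.2°.
cos 24.2° = 0.912, so f = (1 − 0.912)/2 = 0.044, so 4%.

4%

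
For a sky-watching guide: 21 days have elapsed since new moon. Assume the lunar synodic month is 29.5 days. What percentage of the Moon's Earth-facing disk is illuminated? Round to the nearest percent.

Elongation θ = 360° × 21/29.5 ≈ 256.3°.
cos 256.3° = (-0.237), so f = (1 − (-0.237))/2 = 0.619, so 62%.

62%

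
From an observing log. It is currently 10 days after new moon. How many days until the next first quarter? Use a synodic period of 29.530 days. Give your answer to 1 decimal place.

First quarter occurs at elongation 90°, i.e. at age 29.530 × 90/360 = 7.383 d.
Already past this cycle's first quarter; the next is at 7.383 + 29.530 = 36.913 d, so 36.913 − 10 = 26.913 days.

26.9 days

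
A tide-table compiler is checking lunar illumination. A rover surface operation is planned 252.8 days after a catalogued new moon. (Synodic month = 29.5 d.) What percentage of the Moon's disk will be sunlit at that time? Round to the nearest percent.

95%

252.8/29.5 = 8.569 lunations, so 8 complete cycles and 16.80 d into the next.
Phase angle: θ = 360°·(16.80 d)/(29.5 d) = 205.0°.
cos 205.0° = (-0.906), so f = (1 − (-0.906))/2 = 0.953, so 95%.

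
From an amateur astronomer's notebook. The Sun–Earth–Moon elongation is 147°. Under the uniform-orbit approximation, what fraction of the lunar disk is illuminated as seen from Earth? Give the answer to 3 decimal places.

Half-versine of 147°: (1 − (-0.839))/2 = 0.919.

0.919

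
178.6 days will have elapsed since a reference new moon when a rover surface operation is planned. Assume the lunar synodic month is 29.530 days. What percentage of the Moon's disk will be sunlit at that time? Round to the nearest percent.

2%

178.6/29.530 = 6.048 lunations, so 6 complete cycles and 1.42 d into the next.
Elongation θ = 360° × 1.42/29.530 ≈ 17.3°.
cos 17.3° = 0.955, so f = (1 − 0.955)/2 = 0.023, so 2%.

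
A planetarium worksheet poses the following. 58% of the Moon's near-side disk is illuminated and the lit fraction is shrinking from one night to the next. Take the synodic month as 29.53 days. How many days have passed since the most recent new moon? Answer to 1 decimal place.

Invert f = (1 − cos θ)/2 to get cos θ = 1 − 2(0.58) = -0.160, hence θ₀ = arccos -0.160 = 99.2°.
Since the Moon is past full (waning), take the reflex angle: θ = 360° − 99.2° = 260.8°.
That fraction of the synodic month is 260.8/360 × 29.53 d ≈ 21.39 d.

21.4 days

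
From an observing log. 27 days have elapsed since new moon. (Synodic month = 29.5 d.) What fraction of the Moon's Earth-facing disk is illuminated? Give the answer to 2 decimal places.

0.07

The Moon has covered 27/29.5 of its cycle, so θ ≈ 360° × 27/29.5 = 329.5°.
Illuminated fraction = (1 − cos 329.5°)/2 = (1 − 0.862)/2 ≈ 0.069.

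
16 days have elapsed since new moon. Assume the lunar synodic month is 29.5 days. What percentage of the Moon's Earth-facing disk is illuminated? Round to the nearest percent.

98%

Elongation θ = 360° × 16/29.5 ≈ 195.3°.
cos 195.3° = (-0.965), so f = (1 − (-0.965))/2 = 0.982, so 98%.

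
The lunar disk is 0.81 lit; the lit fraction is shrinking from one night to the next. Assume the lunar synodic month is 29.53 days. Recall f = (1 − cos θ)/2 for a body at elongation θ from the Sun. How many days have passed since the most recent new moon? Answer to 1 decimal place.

19.0 days

Invert f = (1 − cos θ)/2 to get cos θ = 1 − 2(0.81) = -0.620, hence θ₀ = arccos -0.620 = 128.3°.
Waning ⇒ past full, so θ = 360° − 128.3° = 231.7°.
Age = 29.53 × 231.7°/360° ≈ 19.00 days.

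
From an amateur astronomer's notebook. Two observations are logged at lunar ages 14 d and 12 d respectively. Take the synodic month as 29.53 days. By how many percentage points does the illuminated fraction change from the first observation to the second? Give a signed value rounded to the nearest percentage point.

First observation: θ = 360°·14/29.53 = 170.7°, so f = 0.993.
Second observation: θ = 146.3°, f = 0.916.
Δf = 0.916 − 0.993 = -0.077, i.e. -8 pp.

-8 pp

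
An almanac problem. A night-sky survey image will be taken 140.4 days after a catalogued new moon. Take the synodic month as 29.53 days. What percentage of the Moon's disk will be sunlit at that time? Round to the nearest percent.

140.4 d spans 4 complete synodic months (4 × 29.53 = 118.12 d) plus 22.28 d.
The Moon has covered 22.28/29.53 of its cycle, so θ ≈ 360° × 22.28/29.53 = 271.6°.
Illuminated fraction = (1 − cos 271.6°)/2 = (1 − 0.028)/2 ≈ 0.486, so 49%.

49%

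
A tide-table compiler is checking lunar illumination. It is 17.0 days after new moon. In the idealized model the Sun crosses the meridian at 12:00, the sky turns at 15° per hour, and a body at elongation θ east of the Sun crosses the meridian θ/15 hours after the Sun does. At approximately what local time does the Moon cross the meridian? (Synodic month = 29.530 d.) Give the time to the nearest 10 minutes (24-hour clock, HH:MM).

Phase angle: θ = 360°·(17.0 d)/(29.530 d) = 207.2°.
Delay after the Sun = 207.2° / (15°/h) ≈ 13.82 h.
12:00 + 13.816 h ≈ 01:49 → 01:50 to the nearest ten minutes.

01:50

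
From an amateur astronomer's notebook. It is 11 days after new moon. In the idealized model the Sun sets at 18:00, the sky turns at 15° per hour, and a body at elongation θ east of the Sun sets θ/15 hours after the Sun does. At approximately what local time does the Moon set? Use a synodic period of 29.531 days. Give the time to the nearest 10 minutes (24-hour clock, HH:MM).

Phase angle: θ = 360°·(11 d)/(29.531 d) = 134.1°.
At 15° of sky rotation per hour, 134.1° corresponds to a 8.94 h lag.
18:00 + 8.940 h ≈ 02:56 → 03:00 to the nearest ten minutes.

03:00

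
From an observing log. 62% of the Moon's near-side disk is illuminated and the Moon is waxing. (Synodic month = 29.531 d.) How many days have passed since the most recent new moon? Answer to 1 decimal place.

From f = (1 − cos θ)/2: cos θ = 1 − 2×0.62 = -0.240; arccos → 103.9°.
Before full moon the principal value applies: θ = 103.9°.
At 360°/29.531 d per day, 103.9° corresponds to 8.52 days.

8.5 days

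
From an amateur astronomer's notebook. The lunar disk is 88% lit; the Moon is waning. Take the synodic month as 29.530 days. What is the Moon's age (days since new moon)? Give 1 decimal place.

cos θ = 1 − 2f = -0.760, giving a principal value of 139.5°.
Since the Moon is past full (waning), take the reflex angle: θ = 360° − 139.5° = 220.5°.
Age = 29.530 × 220.5°/360° ≈ 18.09 days.

18.1 days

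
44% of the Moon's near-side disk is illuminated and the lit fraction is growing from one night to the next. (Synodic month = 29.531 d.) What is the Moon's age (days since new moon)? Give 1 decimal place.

6.8 days

Invert f = (1 − cos θ)/2 to get cos θ = 1 − 2(0.44) = 0.120, hence θ₀ = arccos 0.120 = 83.1°.
Waxing ⇒ before full, so θ = 83.1°.
That fraction of the synodic month is 83.1/360 × 29.531 d ≈ 6.82 d.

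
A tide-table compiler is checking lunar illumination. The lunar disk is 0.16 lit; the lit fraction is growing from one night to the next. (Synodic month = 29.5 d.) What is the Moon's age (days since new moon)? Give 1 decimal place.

Invert f = (1 − cos θ)/2 to get cos θ = 1 − 2(0.16) = 0.680, hence θ₀ = arccos 0.680 = 47.2°.
The Moon is waxing (0°–180°), so θ = 47.2° directly.
That fraction of the synodic month is 47.2/360 × 29.5 d ≈ 3.86 d.

3.9 days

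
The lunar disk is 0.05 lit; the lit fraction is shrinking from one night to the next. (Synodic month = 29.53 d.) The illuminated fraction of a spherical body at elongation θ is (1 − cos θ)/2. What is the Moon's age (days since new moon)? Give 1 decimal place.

Invert f = (1 − cos θ)/2 to get cos θ = 1 − 2(0.05) = 0.900, hence θ₀ = arccos 0.900 = 25.8°.
A waning Moon lies in 180°–360°, so θ = 360° − 25.8° = 334.2°.
That fraction of the synodic month is 334.2/360 × 29.53 d ≈ 27.41 d.

27.4 days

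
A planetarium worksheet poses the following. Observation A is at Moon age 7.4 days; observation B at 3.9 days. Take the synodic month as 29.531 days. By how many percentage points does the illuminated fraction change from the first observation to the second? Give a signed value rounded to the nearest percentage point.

-34 pp

θ₁ = 360° × 7.4/29.531 = 90.2°, f₁ = (1 − cos θ₁)/2 = 0.502.
θ₂ = 360° × 3.9/29.531 = 47.5°, f₂ = (1 − cos θ₂)/2 = 0.162.
Change = f₂ − f₁ = -0.339 → -34 percentage points.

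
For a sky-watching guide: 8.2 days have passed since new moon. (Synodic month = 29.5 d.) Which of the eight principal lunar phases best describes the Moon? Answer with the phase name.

first quarter

θ ≈ 360° × 8.2/29.5 = 100°, which falls in the first quarter sector.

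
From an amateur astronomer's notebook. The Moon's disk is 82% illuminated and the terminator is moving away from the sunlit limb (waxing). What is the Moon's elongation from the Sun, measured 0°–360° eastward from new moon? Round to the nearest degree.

Invert f = (1 − cos θ)/2 to get cos θ = 1 − 2(0.82) = -0.640, hence θ₀ = arccos -0.640 = 129.8°.
The Moon is waxing (0°–180°), so θ = 129.8° directly.

130°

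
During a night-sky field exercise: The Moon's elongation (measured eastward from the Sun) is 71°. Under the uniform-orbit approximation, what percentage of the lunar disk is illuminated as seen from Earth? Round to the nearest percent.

34%

f = (1 − cos 71°)/2 = (1 − 0.326)/2 ≈ 0.337, i.e. 34%.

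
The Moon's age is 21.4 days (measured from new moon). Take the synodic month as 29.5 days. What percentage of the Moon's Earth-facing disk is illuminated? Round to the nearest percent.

Elongation θ = 360° × 21.4/29.5 ≈ 261.2°.
cos 261.2° = (-0.154), so f = (1 − (-0.154))/2 = 0.577, so 58%.

58%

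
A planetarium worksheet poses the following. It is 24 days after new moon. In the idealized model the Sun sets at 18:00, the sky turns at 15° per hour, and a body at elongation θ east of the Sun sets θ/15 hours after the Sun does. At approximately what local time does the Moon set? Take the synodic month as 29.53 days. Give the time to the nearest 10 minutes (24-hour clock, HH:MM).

13:30

Elongation θ = 360° × 24/29.53 ≈ 292.6°.
At 15° of sky rotation per hour, 292.6° corresponds to a 19.51 h lag.
18:00 + 19.506 h ≈ 13:30 → 13:30 to the nearest ten minutes.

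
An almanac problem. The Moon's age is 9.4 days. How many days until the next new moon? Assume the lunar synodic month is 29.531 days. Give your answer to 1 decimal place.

The next new moon completes the synodic month: 29.531 − 9.4 = 20.131 days.

20.1 days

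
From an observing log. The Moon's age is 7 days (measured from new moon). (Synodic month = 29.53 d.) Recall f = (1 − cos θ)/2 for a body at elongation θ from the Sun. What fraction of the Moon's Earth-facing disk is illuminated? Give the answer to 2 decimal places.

Elongation θ = 360° × 7/29.53 ≈ 85.3°.
With cos θ = 0.081, the lit fraction is (1 − 0.081)/2 ≈ 0.459.

0.46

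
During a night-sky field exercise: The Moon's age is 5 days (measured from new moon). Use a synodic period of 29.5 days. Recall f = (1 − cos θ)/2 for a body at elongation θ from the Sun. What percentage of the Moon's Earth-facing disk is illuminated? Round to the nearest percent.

Elongation θ = 360° × 5/29.5 ≈ 61.0°.
Illuminated fraction = (1 − cos 61.0°)/2 = (1 − 0.485)/2 ≈ 0.258, so 26%.

26%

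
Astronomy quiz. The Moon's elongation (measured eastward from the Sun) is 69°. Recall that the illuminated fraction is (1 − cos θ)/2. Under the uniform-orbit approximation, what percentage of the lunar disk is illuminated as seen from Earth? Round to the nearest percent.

32%

cos 69° = 0.358, so f = (1 − 0.358)/2 = 0.321, i.e. 32%.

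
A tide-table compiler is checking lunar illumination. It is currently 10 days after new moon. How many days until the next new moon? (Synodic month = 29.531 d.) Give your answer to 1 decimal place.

19.5 days

The next new moon completes the synodic month: 29.531 − 10 = 19.531 days.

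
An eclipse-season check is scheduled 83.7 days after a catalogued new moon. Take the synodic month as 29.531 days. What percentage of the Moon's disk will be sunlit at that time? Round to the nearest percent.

83.7 d spans 2 complete synodic months (2 × 29.531 = 59.06 d) plus 24.64 d.
Elongation θ = 360° × 24.64/29.531 ≈ 300.4°.
cos 300.4° = 0.505, so f = (1 − 0.505)/2 = 0.247, so 25%.

25%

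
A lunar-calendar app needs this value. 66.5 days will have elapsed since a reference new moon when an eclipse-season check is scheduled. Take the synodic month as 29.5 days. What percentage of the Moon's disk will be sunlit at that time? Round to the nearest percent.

51%

Reduce mod P: 66.5 − 2×29.5 = 7.50 d into the current lunation.
Elongation θ = 360° × 7.50/29.5 ≈ 91.5°.
cos 91.5° = (-0.027), so f = (1 − (-0.027))/2 = 0.513, so 51%.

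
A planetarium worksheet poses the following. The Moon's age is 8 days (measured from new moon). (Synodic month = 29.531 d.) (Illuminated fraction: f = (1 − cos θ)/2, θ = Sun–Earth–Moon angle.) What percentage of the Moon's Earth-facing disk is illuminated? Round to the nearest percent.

Elongation θ = 360° × 8/29.531 ≈ 97.5°.
With cos θ = (-0.131), the lit fraction is (1 − (-0.131))/2 ≈ 0.565, so 57%.

57%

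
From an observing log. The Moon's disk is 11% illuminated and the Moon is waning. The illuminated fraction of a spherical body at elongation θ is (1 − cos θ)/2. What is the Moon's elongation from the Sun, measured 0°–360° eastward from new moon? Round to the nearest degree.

321°

From f = (1 − cos θ)/2: cos θ = 1 − 2×0.11 = 0.780; arccos → 38.7°.
Waning ⇒ past full, so θ = 360° − 38.7° = 321.3°.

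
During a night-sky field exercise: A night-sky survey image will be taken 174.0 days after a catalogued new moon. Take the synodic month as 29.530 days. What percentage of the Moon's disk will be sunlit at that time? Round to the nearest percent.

11%

174.0 d spans 5 complete synodic months (5 × 29.530 = 147.65 d) plus 26.35 d.
Elongation θ = 360° × 26.35/29.530 ≈ 321.2°.
Illuminated fraction = (1 − cos 321.2°)/2 = (1 − 0.780)/2 ≈ 0.110, so 11%.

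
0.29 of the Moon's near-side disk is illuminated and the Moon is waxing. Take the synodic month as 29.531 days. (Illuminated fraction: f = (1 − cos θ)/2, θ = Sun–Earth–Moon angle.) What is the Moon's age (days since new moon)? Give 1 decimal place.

From f = (1 − cos θ)/2: cos θ = 1 − 2×0.29 = 0.420; arccos → 65.2°.
The Moon is waxing (0°–180°), so θ = 65.2° directly.
Age = 29.531 × 65.2°/360° ≈ 5.35 days.

5.3 days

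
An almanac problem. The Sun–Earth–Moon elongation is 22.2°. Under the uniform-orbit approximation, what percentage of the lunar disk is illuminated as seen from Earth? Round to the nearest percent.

4%

cos 22.2° = 0.926, so f = (1 − 0.926)/2 = 0.037, i.e. 4%.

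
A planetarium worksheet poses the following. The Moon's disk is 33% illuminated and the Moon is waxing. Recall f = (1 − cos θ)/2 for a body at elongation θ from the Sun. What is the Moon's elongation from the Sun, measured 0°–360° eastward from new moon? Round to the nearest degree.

70°

cos θ = 1 − 2f = 0.340, giving a principal value of 70.1°.
The Moon is waxing (0°–180°), so θ = 70.1° directly.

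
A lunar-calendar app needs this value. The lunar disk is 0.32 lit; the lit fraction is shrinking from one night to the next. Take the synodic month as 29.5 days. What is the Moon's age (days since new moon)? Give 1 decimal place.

cos θ = 1 − 2f = 0.360, giving a principal value of 68.9°.
Waning ⇒ past full, so θ = 360° − 68.9° = 291.1°.
Age = 29.5 × 291.1°/360° ≈ 23.85 days.

23.9 days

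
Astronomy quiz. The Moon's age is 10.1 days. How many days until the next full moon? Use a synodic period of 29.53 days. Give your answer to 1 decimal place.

4.7 days

Full moon occurs at elongation 180°, i.e. at age 29.53 × 180/360 = 14.765 d.
So 4.665 days remain (14.765 − 10.1).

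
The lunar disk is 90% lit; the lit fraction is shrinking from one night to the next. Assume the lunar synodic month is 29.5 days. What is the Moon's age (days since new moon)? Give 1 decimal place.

cos θ = 1 − 2f = -0.800, giving a principal value of 143.1°.
Since the Moon is past full (waning), take the reflex angle: θ = 360° − 143.1° = 216.9°.
Age = 29.5 × 216.9°/360° ≈ 17.77 days.

17.8 days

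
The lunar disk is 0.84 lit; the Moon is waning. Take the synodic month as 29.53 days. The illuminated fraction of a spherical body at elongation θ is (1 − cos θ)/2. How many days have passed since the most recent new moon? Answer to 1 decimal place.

18.6 days

cos θ = 1 − 2f = -0.680, giving a principal value of 132.8°.
A waning Moon lies in 180°–360°, so θ = 360° − 132.8° = 227.2°.
At 360°/29.53 d per day, 227.2° corresponds to 18.63 days.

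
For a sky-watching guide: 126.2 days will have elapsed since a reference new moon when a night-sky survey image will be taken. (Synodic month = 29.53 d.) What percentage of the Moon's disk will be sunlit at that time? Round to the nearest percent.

Reduce mod P: 126.2 − 4×29.53 = 8.08 d into the current lunation.
The Moon has covered 8.08/29.53 of its cycle, so θ ≈ 360° × 8.08/29.53 = 98.5°.
cos 98.5° = (-0.148), so f = (1 − (-0.148))/2 = 0.574, so 57%.

57%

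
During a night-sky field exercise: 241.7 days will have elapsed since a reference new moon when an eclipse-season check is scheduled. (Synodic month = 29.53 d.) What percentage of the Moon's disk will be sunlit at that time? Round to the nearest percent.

30%

Reduce mod P: 241.7 − 8×29.53 = 5.46 d into the current lunation.
Phase angle: θ = 360°·(5.46 d)/(29.53 d) = 66.6°.
With cos θ = 0.398, the lit fraction is (1 − 0.398)/2 ≈ 0.301, so 30%.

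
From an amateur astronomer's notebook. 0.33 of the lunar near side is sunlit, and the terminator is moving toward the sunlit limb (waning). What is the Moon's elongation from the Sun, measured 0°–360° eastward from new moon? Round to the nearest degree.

290°

From f = (1 − cos θ)/2: cos θ = 1 − 2×0.33 = 0.340; arccos → 70.1°.
A waning Moon lies in 180°–360°, so θ = 360° − 70.1° = 289.9°.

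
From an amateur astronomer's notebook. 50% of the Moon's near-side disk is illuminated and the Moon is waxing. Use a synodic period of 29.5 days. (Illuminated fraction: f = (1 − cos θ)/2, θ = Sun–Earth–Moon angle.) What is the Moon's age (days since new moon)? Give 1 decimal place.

Invert f = (1 − cos θ)/2 to get cos θ = 1 − 2(0.50) = 0.000, hence θ₀ = arccos 0.000 = 90.0°.
Waxing ⇒ before full, so θ = 90.0°.
Age = 29.5 × 90.0°/360° ≈ 7.38 days.

7.4 days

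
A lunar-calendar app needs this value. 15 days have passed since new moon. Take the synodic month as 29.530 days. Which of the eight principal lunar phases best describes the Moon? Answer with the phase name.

θ ≈ 360° × 15/29.530 = 183°, which falls in the full moon sector.

full moon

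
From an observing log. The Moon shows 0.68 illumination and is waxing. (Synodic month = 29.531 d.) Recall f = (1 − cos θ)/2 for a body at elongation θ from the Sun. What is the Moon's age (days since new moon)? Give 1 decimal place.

From f = (1 − cos θ)/2: cos θ = 1 − 2×0.68 = -0.360; arccos → 111.1°.
Before full moon the principal value applies: θ = 111.1°.
That fraction of the synodic month is 111.1/360 × 29.531 d ≈ 9.11 d.

9.1 days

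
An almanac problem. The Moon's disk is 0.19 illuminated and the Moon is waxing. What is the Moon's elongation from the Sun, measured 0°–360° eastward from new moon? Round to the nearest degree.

52°

From f = (1 − cos θ)/2: cos θ = 1 − 2×0.19 = 0.620; arccos → 51.7°.
The Moon is waxing (0°–180°), so θ = 51.7° directly.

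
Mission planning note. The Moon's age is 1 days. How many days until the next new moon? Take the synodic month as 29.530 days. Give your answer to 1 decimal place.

28.5 days

The next new moon completes the synodic month: 29.530 − 1 = 28.530 days.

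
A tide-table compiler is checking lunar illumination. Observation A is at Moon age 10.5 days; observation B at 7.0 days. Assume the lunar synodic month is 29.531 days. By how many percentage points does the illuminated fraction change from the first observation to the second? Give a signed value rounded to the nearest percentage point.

-35 percentage points

First observation: θ = 360°·10.5/29.531 = 128.0°, so f = 0.808.
Second observation: θ = 85.3°, f = 0.459.
Δf = 0.459 − 0.808 = -0.349, i.e. -35 pp.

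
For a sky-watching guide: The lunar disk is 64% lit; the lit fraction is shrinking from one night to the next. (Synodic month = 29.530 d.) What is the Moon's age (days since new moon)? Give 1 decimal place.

From f = (1 − cos θ)/2: cos θ = 1 − 2×0.64 = -0.280; arccos → 106.3°.
Waning ⇒ past full, so θ = 360° − 106.3° = 253.7°.
That fraction of the synodic month is 253.7/360 × 29.530 d ≈ 20.81 d.

20.8 days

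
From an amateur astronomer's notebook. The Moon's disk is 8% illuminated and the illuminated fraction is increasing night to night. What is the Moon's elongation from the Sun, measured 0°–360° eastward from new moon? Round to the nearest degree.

33°

Invert f = (1 − cos θ)/2 to get cos θ = 1 − 2(0.08) = 0.840, hence θ₀ = arccos 0.840 = 32.9°.
Before full moon the principal value applies: θ = 32.9°.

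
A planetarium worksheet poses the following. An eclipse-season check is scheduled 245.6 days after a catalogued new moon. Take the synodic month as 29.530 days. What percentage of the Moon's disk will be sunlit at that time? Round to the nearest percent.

70%

Reduce mod P: 245.6 − 8×29.530 = 9.36 d into the current lunation.
The Moon has covered 9.36/29.530 of its cycle, so θ ≈ 360° × 9.36/29.530 = 114.1°.
With cos θ = (-0.408), the lit fraction is (1 − (-0.408))/2 ≈ 0.704, so 70%.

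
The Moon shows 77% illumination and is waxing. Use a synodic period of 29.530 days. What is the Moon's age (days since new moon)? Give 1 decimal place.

10.1 days

cos θ = 1 − 2f = -0.540, giving a principal value of 122.7°.
Before full moon the principal value applies: θ = 122.7°.
At 360°/29.530 d per day, 122.7° corresponds to 10.06 days.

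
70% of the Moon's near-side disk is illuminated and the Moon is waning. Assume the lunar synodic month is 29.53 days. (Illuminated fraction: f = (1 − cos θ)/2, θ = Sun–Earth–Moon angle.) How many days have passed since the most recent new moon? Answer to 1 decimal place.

Invert f = (1 − cos θ)/2 to get cos θ = 1 − 2(0.70) = -0.400, hence θ₀ = arccos -0.400 = 113.6°.
Since the Moon is past full (waning), take the reflex angle: θ = 360° − 113.6° = 246.4°.
At 360°/29.53 d per day, 246.4° corresponds to 20.21 days.

20.2 days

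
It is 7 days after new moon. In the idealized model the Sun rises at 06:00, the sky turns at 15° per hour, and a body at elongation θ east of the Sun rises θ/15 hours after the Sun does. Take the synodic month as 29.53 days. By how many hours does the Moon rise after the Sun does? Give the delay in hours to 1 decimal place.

Phase angle: θ = 360°·(7 d)/(29.53 d) = 85.3°.
Delay after the Sun = 85.3° / (15°/h) ≈ 5.69 h.
So the Moon rises 5.69 h after the Sun.

5.7 h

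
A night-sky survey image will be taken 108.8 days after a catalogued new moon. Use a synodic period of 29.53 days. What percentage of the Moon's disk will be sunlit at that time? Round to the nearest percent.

70%

108.8 d spans 3 complete synodic months (3 × 29.53 = 88.59 d) plus 20.21 d.
Phase angle: θ = 360°·(20.21 d)/(29.53 d) = 246.4°.
With cos θ = (-0.401), the lit fraction is (1 − (-0.401))/2 ≈ 0.700, so 70%.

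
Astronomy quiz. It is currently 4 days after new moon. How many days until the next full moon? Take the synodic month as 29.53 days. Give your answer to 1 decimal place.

Full moon occurs at elongation 180°, i.e. at age 29.53 × 180/360 = 14.765 d.
That is 14.765 − 4 = 10.765 days ahead.

10.8 days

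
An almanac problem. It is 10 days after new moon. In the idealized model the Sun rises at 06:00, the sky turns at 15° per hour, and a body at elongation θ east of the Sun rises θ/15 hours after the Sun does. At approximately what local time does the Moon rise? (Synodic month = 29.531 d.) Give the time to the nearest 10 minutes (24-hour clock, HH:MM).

Elongation θ = 360° × 10/29.531 ≈ 121.9°.
At 15° of sky rotation per hour, 121.9° corresponds to a 8.13 h lag.
06:00 + 8.127 h ≈ 14:08 → 14:10 to the nearest ten minutes.

14:10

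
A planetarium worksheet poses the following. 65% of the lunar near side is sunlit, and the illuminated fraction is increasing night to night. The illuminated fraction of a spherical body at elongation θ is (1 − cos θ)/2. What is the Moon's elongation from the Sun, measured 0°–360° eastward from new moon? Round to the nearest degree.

107°

From f = (1 − cos θ)/2: cos θ = 1 − 2×0.65 = -0.300; arccos → 107.5°.
The Moon is waxing (0°–180°), so θ = 107.5° directly.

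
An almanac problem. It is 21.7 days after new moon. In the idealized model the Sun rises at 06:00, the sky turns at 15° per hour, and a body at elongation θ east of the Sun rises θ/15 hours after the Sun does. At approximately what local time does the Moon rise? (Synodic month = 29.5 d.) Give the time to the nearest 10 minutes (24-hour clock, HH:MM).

23:40

The Moon has covered 21.7/29.5 of its cycle, so θ ≈ 360° × 21.7/29.5 = 264.8°.
The Moon trails the Sun by θ/15 = 264.8/15 ≈ 17.65 hours.
06:00 + 17.654 h ≈ 23:39 → 23:40 to the nearest ten minutes.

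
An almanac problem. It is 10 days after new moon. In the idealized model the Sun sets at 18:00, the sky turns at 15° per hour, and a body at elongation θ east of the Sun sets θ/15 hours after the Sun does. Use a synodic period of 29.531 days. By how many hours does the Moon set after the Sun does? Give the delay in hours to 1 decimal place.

Elongation θ = 360° × 10/29.531 ≈ 121.9°.
At 15° of sky rotation per hour, 121.9° corresponds to a 8.13 h lag.
So the Moon sets 8.13 h after the Sun.

8.1 h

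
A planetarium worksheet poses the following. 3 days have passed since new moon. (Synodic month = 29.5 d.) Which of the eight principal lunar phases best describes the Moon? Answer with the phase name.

waxing crescent

θ ≈ 360° × 3/29.5 = 37°, which falls in the waxing crescent sector.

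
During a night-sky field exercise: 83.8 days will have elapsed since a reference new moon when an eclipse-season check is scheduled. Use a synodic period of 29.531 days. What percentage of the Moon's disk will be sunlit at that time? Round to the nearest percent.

83.8/29.531 = 2.838 lunations, so 2 complete cycles and 24.74 d into the next.
Elongation θ = 360° × 24.74/29.531 ≈ 301.6°.
With cos θ = 0.524, the lit fraction is (1 − 0.524)/2 ≈ 0.238, so 24%.

24%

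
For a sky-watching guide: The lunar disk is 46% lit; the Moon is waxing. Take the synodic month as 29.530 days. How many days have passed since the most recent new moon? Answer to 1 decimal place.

7.0 days

Invert f = (1 − cos θ)/2 to get cos θ = 1 − 2(0.46) = 0.080, hence θ₀ = arccos 0.080 = 85.4°.
Waxing ⇒ before full, so θ = 85.4°.
That fraction of the synodic month is 85.4/360 × 29.530 d ≈ 7.01 d.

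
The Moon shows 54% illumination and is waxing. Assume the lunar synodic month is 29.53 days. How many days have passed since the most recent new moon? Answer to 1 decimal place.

cos θ = 1 − 2f = -0.080, giving a principal value of 94.6°.
Waxing ⇒ before full, so θ = 94.6°.
That fraction of the synodic month is 94.6/360 × 29.53 d ≈ 7.76 d.

7.8 days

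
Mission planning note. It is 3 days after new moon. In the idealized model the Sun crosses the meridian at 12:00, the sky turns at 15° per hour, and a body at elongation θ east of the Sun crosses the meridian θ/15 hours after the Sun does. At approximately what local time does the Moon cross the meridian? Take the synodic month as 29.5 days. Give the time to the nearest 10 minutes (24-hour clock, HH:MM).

14:30

Elongation θ = 360° × 3/29.5 ≈ 36.6°.
At 15° of sky rotation per hour, 36.6° corresponds to a 2.44 h lag.
12:00 + 2.441 h ≈ 14:26 → 14:30 to the nearest ten minutes.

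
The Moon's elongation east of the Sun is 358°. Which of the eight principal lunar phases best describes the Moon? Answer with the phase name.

new moon

358° lies in the new moon sector of the 8-phase cycle.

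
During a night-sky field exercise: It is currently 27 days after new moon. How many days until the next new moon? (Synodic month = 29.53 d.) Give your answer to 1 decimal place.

One full lunation from the last new moon is 29.53 d; remaining = 29.53 − 27 = 2.530 d.

2.5 days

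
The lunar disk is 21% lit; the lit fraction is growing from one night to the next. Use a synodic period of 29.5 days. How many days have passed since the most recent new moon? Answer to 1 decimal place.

4.5 days

From f = (1 − cos θ)/2: cos θ = 1 − 2×0.21 = 0.580; arccos → 54.5°.
The Moon is waxing (0°–180°), so θ = 54.5° directly.
Age = 29.5 × 54.5°/360° ≈ 4.47 days.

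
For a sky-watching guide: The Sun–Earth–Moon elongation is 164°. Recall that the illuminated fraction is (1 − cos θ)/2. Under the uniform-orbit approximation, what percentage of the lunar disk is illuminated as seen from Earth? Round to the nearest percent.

98%

cos 164° = (-0.961), so f = (1 − (-0.961))/2 = 0.981, i.e. 98%.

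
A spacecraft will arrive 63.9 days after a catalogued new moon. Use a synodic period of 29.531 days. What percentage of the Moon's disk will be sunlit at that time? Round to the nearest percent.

24%

63.9/29.531 = 2.164 lunations, so 2 complete cycles and 4.84 d into the next.
Elongation θ = 360° × 4.84/29.531 ≈ 59.0°.
With cos θ = 0.515, the lit fraction is (1 − 0.515)/2 ≈ 0.242, so 24%.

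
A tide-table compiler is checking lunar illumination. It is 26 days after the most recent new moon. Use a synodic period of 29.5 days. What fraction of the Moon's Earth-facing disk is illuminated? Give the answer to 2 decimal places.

0.13

Elongation θ = 360° × 26/29.5 ≈ 317.3°.
Illuminated fraction = (1 − cos 317.3°)/2 = (1 − 0.735)/2 ≈ 0.133.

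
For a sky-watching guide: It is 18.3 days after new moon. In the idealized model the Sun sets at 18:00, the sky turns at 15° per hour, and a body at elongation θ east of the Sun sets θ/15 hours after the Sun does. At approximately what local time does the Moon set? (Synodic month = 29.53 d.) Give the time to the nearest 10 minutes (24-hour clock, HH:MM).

08:50

The Moon has covered 18.3/29.53 of its cycle, so θ ≈ 360° × 18.3/29.53 = 223.1°.
At 15° of sky rotation per hour, 223.1° corresponds to a 14.87 h lag.
18:00 + 14.873 h ≈ 08:52 → 08:50 to the nearest ten minutes.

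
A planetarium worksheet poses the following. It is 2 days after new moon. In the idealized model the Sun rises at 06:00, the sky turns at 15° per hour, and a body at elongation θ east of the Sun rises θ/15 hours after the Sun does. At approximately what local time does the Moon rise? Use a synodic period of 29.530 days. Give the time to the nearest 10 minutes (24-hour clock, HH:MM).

Phase angle: θ = 360°·(2 d)/(29.530 d) = 24.4°.
The Moon trails the Sun by θ/15 = 24.4/15 ≈ 1.63 hours.
06:00 + 1.625 h ≈ 07:38 → 07:40 to the nearest ten minutes.

07:40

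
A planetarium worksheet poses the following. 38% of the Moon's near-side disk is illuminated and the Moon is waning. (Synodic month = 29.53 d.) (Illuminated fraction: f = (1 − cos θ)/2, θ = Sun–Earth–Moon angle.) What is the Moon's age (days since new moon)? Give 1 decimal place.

cos θ = 1 − 2f = 0.240, giving a principal value of 76.1°.
Waning ⇒ past full, so θ = 360° − 76.1° = 283.9°.
At 360°/29.53 d per day, 283.9° corresponds to 23.29 days.

23.3 days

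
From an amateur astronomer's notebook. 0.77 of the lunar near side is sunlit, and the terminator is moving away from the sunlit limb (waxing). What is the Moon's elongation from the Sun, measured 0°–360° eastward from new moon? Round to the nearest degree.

123°

From f = (1 − cos θ)/2: cos θ = 1 − 2×0.77 = -0.540; arccos → 122.7°.
Before full moon the principal value applies: θ = 122.7°.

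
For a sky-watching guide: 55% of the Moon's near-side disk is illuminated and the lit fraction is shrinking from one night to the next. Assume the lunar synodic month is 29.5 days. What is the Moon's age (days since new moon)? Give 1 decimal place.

From f = (1 − cos θ)/2: cos θ = 1 − 2×0.55 = -0.100; arccos → 95.7°.
Waning ⇒ past full, so θ = 360° − 95.7° = 264.3°.
That fraction of the synodic month is 264.3/360 × 29.5 d ≈ 21.65 d.

21.7 days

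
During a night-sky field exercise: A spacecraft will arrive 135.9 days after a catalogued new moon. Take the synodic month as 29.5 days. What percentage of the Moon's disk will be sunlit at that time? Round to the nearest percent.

89%

135.9/29.5 = 4.607 lunations, so 4 complete cycles and 17.90 d into the next.
Elongation θ = 360° × 17.90/29.5 ≈ 218.4°.
With cos θ = (-0.783), the lit fraction is (1 − (-0.783))/2 ≈ 0.892, so 89%.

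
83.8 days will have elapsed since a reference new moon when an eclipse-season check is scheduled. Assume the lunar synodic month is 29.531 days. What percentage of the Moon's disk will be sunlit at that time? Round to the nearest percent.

24%

83.8/29.531 = 2.838 lunations, so 2 complete cycles and 24.74 d into the next.
Elongation θ = 360° × 24.74/29.531 ≈ 301.6°.
cos 301.6° = 0.524, so f = (1 − 0.524)/2 = 0.238, so 24%.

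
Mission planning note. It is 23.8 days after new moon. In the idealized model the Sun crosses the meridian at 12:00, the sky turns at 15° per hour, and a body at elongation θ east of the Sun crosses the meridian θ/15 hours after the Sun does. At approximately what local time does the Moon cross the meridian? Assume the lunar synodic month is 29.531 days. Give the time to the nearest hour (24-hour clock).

07:00

Phase angle: θ = 360°·(23.8 d)/(29.531 d) = 290.1°.
At 15° of sky rotation per hour, 290.1° corresponds to a 19.34 h lag.
12:00 + 19.34 h ≈ 07:21 → 07:00 to the nearest hour.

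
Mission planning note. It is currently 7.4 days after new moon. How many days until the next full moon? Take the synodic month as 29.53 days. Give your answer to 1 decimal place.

Full moon occurs at elongation 180°, i.e. at age 29.53 × 180/360 = 14.765 d.
So 7.365 days remain (14.765 − 7.4).

7.4 days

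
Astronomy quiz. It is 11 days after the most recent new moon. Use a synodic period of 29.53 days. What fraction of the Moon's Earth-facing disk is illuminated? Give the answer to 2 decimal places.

0.85

Elongation θ = 360° × 11/29.53 ≈ 134.1°.
With cos θ = (-0.696), the lit fraction is (1 − (-0.696))/2 ≈ 0.848.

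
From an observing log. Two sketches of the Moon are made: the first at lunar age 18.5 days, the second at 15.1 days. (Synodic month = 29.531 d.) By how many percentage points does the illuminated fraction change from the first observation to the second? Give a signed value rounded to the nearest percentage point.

First observation: θ = 360°·18.5/29.531 = 225.5°, so f = 0.850.
Second observation: θ = 184.1°, f = 0.999.
Δf = 0.999 − 0.850 = +0.148, i.e. +15 pp.

+15 percentage points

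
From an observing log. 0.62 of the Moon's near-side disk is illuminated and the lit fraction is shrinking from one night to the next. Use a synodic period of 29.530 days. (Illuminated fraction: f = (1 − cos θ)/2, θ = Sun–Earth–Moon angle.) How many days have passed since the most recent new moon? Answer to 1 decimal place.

21.0 days

Invert f = (1 − cos θ)/2 to get cos θ = 1 − 2(0.62) = -0.240, hence θ₀ = arccos -0.240 = 103.9°.
Since the Moon is past full (waning), take the reflex angle: θ = 360° − 103.9° = 256.1°.
At 360°/29.530 d per day, 256.1° corresponds to 21.01 days.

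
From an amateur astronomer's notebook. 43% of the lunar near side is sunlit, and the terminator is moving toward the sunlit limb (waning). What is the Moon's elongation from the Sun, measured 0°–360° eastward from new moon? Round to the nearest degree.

278°

Invert f = (1 − cos θ)/2 to get cos θ = 1 − 2(0.43) = 0.140, hence θ₀ = arccos 0.140 = 82.0°.
Since the Moon is past full (waning), take the reflex angle: θ = 360° − 82.0° = 278.0°.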